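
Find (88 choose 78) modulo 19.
9

Using Lucas' theorem:
Write n=88 and k=78 in base 19:
n in base 19: [4, 12]
k in base 19: [4, 2]
C(88,78) mod 19 = ∏ C(n_i, k_i) mod 19
Digit binomials (mod 19): C(4,4) = 1; C(12,2) = 66 ≡ 9
Product: 1 × 9 = 9 ≡ 9 (mod 19)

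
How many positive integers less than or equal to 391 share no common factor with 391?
352

391 = 17 × 23
φ(n) = n × ∏(1 - 1/p) for each prime p dividing n
φ(391) = 391 × (1 - 1/17) × (1 - 1/23) = 352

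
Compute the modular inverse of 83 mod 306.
59

gcd(83, 306) = 1, so the inverse exists.
Extended Euclidean algorithm on (306, 83):
306 = 3 × 83 + 57  ⟹  57 = (1)·306 + (-3)·83
83 = 1 × 57 + 26  ⟹  26 = (-1)·306 + (4)·83
57 = 2 × 26 + 5  ⟹  5 = (3)·306 + (-11)·83
26 = 5 × 5 + 1  ⟹  1 = (-16)·306 + (59)·83
So (59)·83 ≡ 1 (mod 306), i.e. 83^(-1) ≡ 59 (mod 306).
Check: 83 × 59 = 4897 ≡ 1 (mod 306)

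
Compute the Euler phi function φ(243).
162

243 = 3^5
φ(n) = n × ∏(1 - 1/p) for each prime p dividing n
φ(243) = 243 × (1 - 1/3) = 162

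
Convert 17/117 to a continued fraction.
[0; 6, 1, 7, 2]

Euclidean algorithm steps:
17 = 0 × 117 + 17
117 = 6 × 17 + 15
17 = 1 × 15 + 2
15 = 7 × 2 + 1
2 = 2 × 1 + 0
Continued fraction: [0; 6, 1, 7, 2]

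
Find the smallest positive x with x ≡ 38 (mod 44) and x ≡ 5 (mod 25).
830

Using Chinese Remainder Theorem:
M = 44 × 25 = 1100
M1 = 25, M2 = 44
y1 = 25^(-1) mod 44 = 37
y2 = 44^(-1) mod 25 = 4
x = (38×25×37 + 5×44×4) mod 1100 = 830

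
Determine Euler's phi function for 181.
180

181 = 181
φ(n) = n × ∏(1 - 1/p) for each prime p dividing n
φ(181) = 181 × (1 - 1/181) = 180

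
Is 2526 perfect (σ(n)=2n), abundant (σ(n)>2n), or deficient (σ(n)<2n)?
abundant

Proper divisors of 2526: sum = 1 + 2 + 3 + 6 + 421 + 842 + 1263 = 2538
Since 2538 > 2526, 2526 is abundant.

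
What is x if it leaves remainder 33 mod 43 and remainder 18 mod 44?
678

Using Chinese Remainder Theorem:
M = 43 × 44 = 1892
M1 = 44, M2 = 43
y1 = 44^(-1) mod 43 = 1
y2 = 43^(-1) mod 44 = 43
x = (33×44×1 + 18×43×43) mod 1892 = 678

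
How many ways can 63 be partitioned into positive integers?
1505499

p(n) counts ways to write n as a sum of positive integers (order ignored).
Euler's pentagonal recurrence: p(k) = p(k-1) + p(k-2) - p(k-5) - p(k-7) + p(k-12) + p(k-15) - ... (offsets j(3j∓1)/2, signs ++--, p(0)=1, p(<0)=0).
DP table for k = 0..62: p(0)=1, p(1)=1, p(2)=2, p(3)=3, p(4)=5, p(5)=7, p(6)=11, p(7)=15, p(8)=22, p(9)=30, p(10)=42, p(11)=56, p(12)=77, p(13)=101, p(14)=135, p(15)=176, p(16)=231, p(17)=297, p(18)=385, p(19)=490, p(20)=627, p(21)=792, p(22)=1002, p(23)=1255, p(24)=1575, p(25)=1958, p(26)=2436, p(27)=3010, p(28)=3718, p(29)=4565, p(30)=5604, p(31)=6842, p(32)=8349, p(33)=10143, p(34)=12310, p(35)=14883, p(36)=17977, p(37)=21637, p(38)=26015, p(39)=31185, p(40)=37338, p(41)=44583, p(42)=53174, p(43)=63261, p(44)=75175, p(45)=89134, p(46)=105558, p(47)=124754, p(48)=147273, p(49)=173525, p(50)=204226, p(51)=239943, p(52)=281589, p(53)=329931, p(54)=386155, p(55)=451276, p(56)=526823, p(57)=614154, p(58)=715220, p(59)=831820, p(60)=966467, p(61)=1121505, p(62)=1300156.
Final step: p(63) = p(62) + p(61) - p(58) - p(56) + p(51) + p(48) - p(41) - p(37) + p(28) + p(23) - p(12) - p(6)
= 1300156 + 1121505 - 715220 - 526823 + 239943 + 147273 - 44583 - 21637 + 3718 + 1255 - 77 - 11
= 1505499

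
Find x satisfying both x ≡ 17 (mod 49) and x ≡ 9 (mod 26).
997

Using Chinese Remainder Theorem:
M = 49 × 26 = 1274
M1 = 26, M2 = 49
y1 = 26^(-1) mod 49 = 17
y2 = 49^(-1) mod 26 = 17
x = (17×26×17 + 9×49×17) mod 1274 = 997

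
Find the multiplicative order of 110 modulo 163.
18

163 is prime, so ord(110) divides φ(163) = 162.
Divisors of 162: 1, 2, 3, 6, 9, 18, 27, 54, 81, 162.
Repeated squaring: 110^1 ≡ 110, 110^2 ≡ 38, 110^4 ≡ 140, 110^8 ≡ 40, 110^16 ≡ 133, 110^32 ≡ 85, 110^64 ≡ 53, 110^128 ≡ 38 (mod 163).
Test 110^d mod 163 for each divisor d in increasing order:
110^1 ≡ 110
110^2 ≡ 38
110^3 = 110^2·110^1 ≡ 105
110^6 = 110^4·110^2 ≡ 104
110^9 = 110^8·110^1 ≡ 162
110^18 = 110^16·110^2 ≡ 1  ← first divisor giving 1
The order is 18.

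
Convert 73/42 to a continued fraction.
[1; 1, 2, 1, 4, 2]

Euclidean algorithm steps:
73 = 1 × 42 + 31
42 = 1 × 31 + 11
31 = 2 × 11 + 9
11 = 1 × 9 + 2
9 = 4 × 2 + 1
2 = 2 × 1 + 0
Continued fraction: [1; 1, 2, 1, 4, 2]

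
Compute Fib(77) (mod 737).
167

Matrix identity: Q^n = [[F_(n+1), F_n], [F_n, F_(n-1)]] with Q = [[1,1],[1,0]].
n = 77 = 1001101₂. Square-and-multiply, entries mod 737:
Q^1 = [[1,1],[1,0]]
Q^2 = (Q^1)² = [[2,1],[1,1]]
Q^4 = (Q^2)² = [[5,3],[3,2]]
Q^9 = (Q^4)²·Q = [[55,34],[34,21]]
Q^19 = (Q^9)²·Q = [[132,496],[496,373]]
Q^38 = (Q^19)² = [[331,637],[637,431]]
Q^77 = (Q^38)²·Q = [[615,167],[167,448]]
F_77 mod 737 = Q^77[0][1] = 167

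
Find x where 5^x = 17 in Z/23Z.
7

Baby-step giant-step with step n = ⌈√23⌉ = 5.
Baby steps 5^j mod 23 (j:value) for j=0..4: 0:1, 1:5, 2:2, 3:10, 4:4.
Giant-step multiplier: 5^(-5) ≡ 5^(22-5) = 5^17 ≡ 15 (mod 23).
Giant steps γ_i = 17·15^i mod 23: γ_0=17, γ_1=2 (in table at j=2).
x = i·n + j = 1·5 + 2 = 7.
Check: 5^7 ≡ 17 (mod 23).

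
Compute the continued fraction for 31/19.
[1; 1, 1, 1, 2, 2]

Euclidean algorithm steps:
31 = 1 × 19 + 12
19 = 1 × 12 + 7
12 = 1 × 7 + 5
7 = 1 × 5 + 2
5 = 2 × 2 + 1
2 = 2 × 1 + 0
Continued fraction: [1; 1, 1, 1, 2, 2]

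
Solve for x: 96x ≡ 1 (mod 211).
11

gcd(96, 211) = 1, so the inverse exists.
Extended Euclidean algorithm on (211, 96):
211 = 2 × 96 + 19  ⟹  19 = (1)·211 + (-2)·96
96 = 5 × 19 + 1  ⟹  1 = (-5)·211 + (11)·96
So (11)·96 ≡ 1 (mod 211), i.e. 96^(-1) ≡ 11 (mod 211).
Check: 96 × 11 = 1056 ≡ 1 (mod 211)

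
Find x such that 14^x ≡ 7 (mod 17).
3

Baby-step giant-step with step n = ⌈√17⌉ = 5.
Baby steps 14^j mod 17 (j:value) for j=0..4: 0:1, 1:14, 2:9, 3:7, 4:13.
h = 7 is already in the table at j=3, so x = 3.
Check: 14^3 ≡ 7 (mod 17).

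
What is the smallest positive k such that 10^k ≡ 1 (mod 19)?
18

19 is prime, so ord(10) divides φ(19) = 18.
Divisors of 18: 1, 2, 3, 6, 9, 18.
Repeated squaring: 10^1 ≡ 10, 10^2 ≡ 5, 10^4 ≡ 6, 10^8 ≡ 17, 10^16 ≡ 4 (mod 19).
Test 10^d mod 19 for each divisor d in increasing order:
10^1 ≡ 10
10^2 ≡ 5
10^3 = 10^2·10^1 ≡ 12
10^6 = 10^4·10^2 ≡ 11
10^9 = 10^8·10^1 ≡ 18
10^18 = 10^16·10^2 ≡ 1  ← first divisor giving 1
The order is 18.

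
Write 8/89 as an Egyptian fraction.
1/12 + 1/153 + 1/54468

Greedy algorithm:
8/89: ceiling(89/8) = 12, use 1/12
7/1068: ceiling(1068/7) = 153, use 1/153
1/54468: ceiling(54468/1) = 54468, use 1/54468
Result: 8/89 = 1/12 + 1/153 + 1/54468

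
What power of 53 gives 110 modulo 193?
130

Baby-step giant-step with step n = ⌈√193⌉ = 14.
Baby steps 53^j mod 193 (j:value) for j=0..13: 0:1, 1:53, 2:107, 3:74, 4:62, 5:5, 6:72, 7:149, 8:177, 9:117, 10:25, 11:167, 12:166, 13:113.
Giant-step multiplier: 53^(-14) ≡ 53^(192-14) = 53^178 ≡ 161 (mod 193).
Giant steps γ_i = 110·161^i mod 193: γ_0=110, γ_1=147, γ_2=121, γ_3=181, γ_4=191, γ_5=64, γ_6=75, γ_7=109, γ_8=179, γ_9=62 (in table at j=4).
x = i·n + j = 9·14 + 4 = 130.
Check: 53^130 ≡ 110 (mod 193).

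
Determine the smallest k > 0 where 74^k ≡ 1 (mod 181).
20

181 is prime, so ord(74) divides φ(181) = 180.
Divisors of 180: 1, 2, 3, 4, 5, 6, 9, 10, 12, 15, 18, 20, 30, 36, 45, 60, 90, 180.
Repeated squaring: 74^1 ≡ 74, 74^2 ≡ 46, 74^4 ≡ 125, 74^8 ≡ 59, 74^16 ≡ 42, 74^32 ≡ 135, 74^64 ≡ 125, 74^128 ≡ 59 (mod 181).
Test 74^d mod 181 for each divisor d in increasing order:
74^1 ≡ 74
74^2 ≡ 46
74^3 = 74^2·74^1 ≡ 146
74^4 ≡ 125
74^5 = 74^4·74^1 ≡ 19
74^6 = 74^4·74^2 ≡ 139
74^9 = 74^8·74^1 ≡ 22
74^10 = 74^8·74^2 ≡ 180
74^12 = 74^8·74^4 ≡ 135
74^15 = 74^8·74^4·74^2·74^1 ≡ 162
74^18 = 74^16·74^2 ≡ 122
74^20 = 74^16·74^4 ≡ 1  ← first divisor giving 1
The order is 20.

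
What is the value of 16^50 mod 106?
100

Repeated squaring. Binary of 50 = 110010.
16^1 ≡ 16 (mod 106); 16^2 ≡ 44 (mod 106); 16^4 ≡ 28 (mod 106); 16^8 ≡ 42 (mod 106); 16^16 ≡ 68 (mod 106); 16^32 ≡ 66 (mod 106)
16^50 = 16^2 × 16^16 × 16^32 ≡ 100 (mod 106)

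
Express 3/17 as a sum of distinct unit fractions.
1/6 + 1/102

Greedy algorithm:
3/17: ceiling(17/3) = 6, use 1/6
1/102: ceiling(102/1) = 102, use 1/102
Result: 3/17 = 1/6 + 1/102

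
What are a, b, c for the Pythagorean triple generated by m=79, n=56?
(3105, 8848, 9377)

Euclid's formula: a = m² - n², b = 2mn, c = m² + n²
m = 79, n = 56
a = 79² - 56² = 6241 - 3136 = 3105
b = 2 × 79 × 56 = 8848
c = 79² + 56² = 6241 + 3136 = 9377
Verification: 3105² + 8848² = 9641025 + 78287104 = 87928129 = 9377² ✓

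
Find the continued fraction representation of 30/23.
[1; 3, 3, 2]

Euclidean algorithm steps:
30 = 1 × 23 + 7
23 = 3 × 7 + 2
7 = 3 × 2 + 1
2 = 2 × 1 + 0
Continued fraction: [1; 3, 3, 2]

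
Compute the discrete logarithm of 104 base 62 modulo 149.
16

Baby-step giant-step with step n = ⌈√149⌉ = 13.
Baby steps 62^j mod 149 (j:value) for j=0..12: 0:1, 1:62, 2:119, 3:77, 4:6, 5:74, 6:118, 7:15, 8:36, 9:146, 10:112, 11:90, 12:67.
Giant-step multiplier: 62^(-13) ≡ 62^(148-13) = 62^135 ≡ 91 (mod 149).
Giant steps γ_i = 104·91^i mod 149: γ_0=104, γ_1=77 (in table at j=3).
x = i·n + j = 1·13 + 3 = 16.
Check: 62^16 ≡ 104 (mod 149).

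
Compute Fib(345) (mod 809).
532

Matrix identity: Q^n = [[F_(n+1), F_n], [F_n, F_(n-1)]] with Q = [[1,1],[1,0]].
n = 345 = 101011001₂. Square-and-multiply, entries mod 809:
Q^1 = [[1,1],[1,0]]
Q^2 = (Q^1)² = [[2,1],[1,1]]
Q^5 = (Q^2)²·Q = [[8,5],[5,3]]
Q^10 = (Q^5)² = [[89,55],[55,34]]
Q^21 = (Q^10)²·Q = [[722,429],[429,293]]
Q^43 = (Q^21)²·Q = [[70,686],[686,193]]
Q^86 = (Q^43)² = [[613,11],[11,602]]
Q^172 = (Q^86)² = [[514,421],[421,93]]
Q^345 = (Q^172)²·Q = [[435,532],[532,712]]
F_345 mod 809 = Q^345[0][1] = 532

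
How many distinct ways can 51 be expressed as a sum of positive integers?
239943

p(n) counts ways to write n as a sum of positive integers (order ignored).
Euler's pentagonal recurrence: p(k) = p(k-1) + p(k-2) - p(k-5) - p(k-7) + p(k-12) + p(k-15) - ... (offsets j(3j∓1)/2, signs ++--, p(0)=1, p(<0)=0).
DP table for k = 0..50: p(0)=1, p(1)=1, p(2)=2, p(3)=3, p(4)=5, p(5)=7, p(6)=11, p(7)=15, p(8)=22, p(9)=30, p(10)=42, p(11)=56, p(12)=77, p(13)=101, p(14)=135, p(15)=176, p(16)=231, p(17)=297, p(18)=385, p(19)=490, p(20)=627, p(21)=792, p(22)=1002, p(23)=1255, p(24)=1575, p(25)=1958, p(26)=2436, p(27)=3010, p(28)=3718, p(29)=4565, p(30)=5604, p(31)=6842, p(32)=8349, p(33)=10143, p(34)=12310, p(35)=14883, p(36)=17977, p(37)=21637, p(38)=26015, p(39)=31185, p(40)=37338, p(41)=44583, p(42)=53174, p(43)=63261, p(44)=75175, p(45)=89134, p(46)=105558, p(47)=124754, p(48)=147273, p(49)=173525, p(50)=204226.
Final step: p(51) = p(50) + p(49) - p(46) - p(44) + p(39) + p(36) - p(29) - p(25) + p(16) + p(11) - p(0)
= 204226 + 173525 - 105558 - 75175 + 31185 + 17977 - 4565 - 1958 + 231 + 56 - 1
= 239943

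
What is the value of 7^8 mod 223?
28

Repeated squaring. Binary of 8 = 1000.
7^1 ≡ 7 (mod 223); 7^2 ≡ 49 (mod 223); 7^4 ≡ 171 (mod 223); 7^8 ≡ 28 (mod 223)
7^8 = 7^8 ≡ 28 (mod 223)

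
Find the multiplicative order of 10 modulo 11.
2

11 is prime, so ord(10) divides φ(11) = 10.
Divisors of 10: 1, 2, 5, 10.
Repeated squaring: 10^1 ≡ 10, 10^2 ≡ 1, 10^4 ≡ 1, 10^8 ≡ 1 (mod 11).
Test 10^d mod 11 for each divisor d in increasing order:
10^1 ≡ 10
10^2 ≡ 1  ← first divisor giving 1
The order is 2.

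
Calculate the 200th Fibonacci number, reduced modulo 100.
25

Matrix identity: Q^n = [[F_(n+1), F_n], [F_n, F_(n-1)]] with Q = [[1,1],[1,0]].
n = 200 = 11001000₂. Square-and-multiply, entries mod 100:
Q^1 = [[1,1],[1,0]]
Q^3 = (Q^1)²·Q = [[3,2],[2,1]]
Q^6 = (Q^3)² = [[13,8],[8,5]]
Q^12 = (Q^6)² = [[33,44],[44,89]]
Q^25 = (Q^12)²·Q = [[93,25],[25,68]]
Q^50 = (Q^25)² = [[74,25],[25,49]]
Q^100 = (Q^50)² = [[1,75],[75,26]]
Q^200 = (Q^100)² = [[26,25],[25,1]]
F_200 mod 100 = Q^200[0][1] = 25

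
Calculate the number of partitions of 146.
27517052599

p(n) counts ways to write n as a sum of positive integers (order ignored).
Euler's pentagonal recurrence: p(k) = p(k-1) + p(k-2) - p(k-5) - p(k-7) + p(k-12) + p(k-15) - ... (offsets j(3j∓1)/2, signs ++--, p(0)=1, p(<0)=0).
DP table for k = 0..145: p(0)=1, p(1)=1, p(2)=2, p(3)=3, p(4)=5, p(5)=7, p(6)=11, p(7)=15, p(8)=22, p(9)=30, p(10)=42, p(11)=56, p(12)=77, p(13)=101, p(14)=135, p(15)=176, p(16)=231, p(17)=297, p(18)=385, p(19)=490, p(20)=627, p(21)=792, p(22)=1002, p(23)=1255, p(24)=1575, p(25)=1958, p(26)=2436, p(27)=3010, p(28)=3718, p(29)=4565, p(30)=5604, p(31)=6842, p(32)=8349, p(33)=10143, p(34)=12310, p(35)=14883, p(36)=17977, p(37)=21637, p(38)=26015, p(39)=31185, p(40)=37338, p(41)=44583, p(42)=53174, p(43)=63261, p(44)=75175, p(45)=89134, p(46)=105558, p(47)=124754, p(48)=147273, p(49)=173525, p(50)=204226, p(51)=239943, p(52)=281589, p(53)=329931, p(54)=386155, p(55)=451276, p(56)=526823, p(57)=614154, p(58)=715220, p(59)=831820, p(60)=966467, p(61)=1121505, p(62)=1300156, p(63)=1505499, p(64)=1741630, p(65)=2012558, p(66)=2323520, p(67)=2679689, p(68)=3087735, p(69)=3554345, p(70)=4087968, p(71)=4697205, p(72)=5392783, p(73)=6185689, p(74)=7089500, p(75)=8118264, p(76)=9289091, p(77)=10619863, p(78)=12132164, p(79)=13848650, p(80)=15796476, p(81)=18004327, p(82)=20506255, p(83)=23338469, p(84)=26543660, p(85)=30167357, p(86)=34262962, p(87)=38887673, p(88)=44108109, p(89)=49995925, p(90)=56634173, p(91)=64112359, p(92)=72533807, p(93)=82010177, p(94)=92669720, p(95)=104651419, p(96)=118114304, p(97)=133230930, p(98)=150198136, p(99)=169229875, p(100)=190569292, p(101)=214481126, p(102)=241265379, p(103)=271248950, p(104)=304801365, p(105)=342325709, p(106)=384276336, p(107)=431149389, p(108)=483502844, p(109)=541946240, p(110)=607163746, p(111)=679903203, p(112)=761002156, p(113)=851376628, p(114)=952050665, p(115)=1064144451, p(116)=1188908248, p(117)=1327710076, p(118)=1482074143, p(119)=1653668665, p(120)=1844349560, p(121)=2056148051, p(122)=2291320912, p(123)=2552338241, p(124)=2841940500, p(125)=3163127352, p(126)=3519222692, p(127)=3913864295, p(128)=4351078600, p(129)=4835271870, p(130)=5371315400, p(131)=5964539504, p(132)=6620830889, p(133)=7346629512, p(134)=8149040695, p(135)=9035836076, p(136)=10015581680, p(137)=11097645016, p(138)=12292341831, p(139)=13610949895, p(140)=15065878135, p(141)=16670689208, p(142)=18440293320, p(143)=20390982757, p(144)=22540654445, p(145)=24908858009.
Final step: p(146) = p(145) + p(144) - p(141) - p(139) + p(134) + p(131) - p(124) - p(120) + p(111) + p(106) - p(95) - p(89) + p(76) + p(69) - p(54) - p(46) + p(29) + p(20) - p(1)
= 24908858009 + 22540654445 - 16670689208 - 13610949895 + 8149040695 + 5964539504 - 2841940500 - 1844349560 + 679903203 + 384276336 - 104651419 - 49995925 + 9289091 + 3554345 - 386155 - 105558 + 4565 + 627 - 1
= 27517052599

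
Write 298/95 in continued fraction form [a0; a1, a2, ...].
[3; 7, 3, 4]

Euclidean algorithm steps:
298 = 3 × 95 + 13
95 = 7 × 13 + 4
13 = 3 × 4 + 1
4 = 4 × 1 + 0
Continued fraction: [3; 7, 3, 4]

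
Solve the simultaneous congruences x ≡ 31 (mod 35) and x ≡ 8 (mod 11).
206

Using Chinese Remainder Theorem:
M = 35 × 11 = 385
M1 = 11, M2 = 35
y1 = 11^(-1) mod 35 = 16
y2 = 35^(-1) mod 11 = 6
x = (31×11×16 + 8×35×6) mod 385 = 206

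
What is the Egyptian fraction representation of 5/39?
1/8 + 1/312

Greedy algorithm:
5/39: ceiling(39/5) = 8, use 1/8
1/312: ceiling(312/1) = 312, use 1/312
Result: 5/39 = 1/8 + 1/312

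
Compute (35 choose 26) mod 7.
0

Using Lucas' theorem:
Write n=35 and k=26 in base 7:
n in base 7: [5, 0]
k in base 7: [3, 5]
C(35,26) mod 7 = ∏ C(n_i, k_i) mod 7
Digit binomials (mod 7): C(5,3) = 10 ≡ 3; C(0,5) = 0 (k_i > n_i)
Product: 3 × 0 = 0 ≡ 0 (mod 7)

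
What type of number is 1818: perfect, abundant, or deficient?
abundant

Proper divisors of 1818: sum = 1 + 2 + 3 + 6 + 9 + 18 + 101 + 202 + 303 + 606 + 909 = 2160
Since 2160 > 1818, 1818 is abundant.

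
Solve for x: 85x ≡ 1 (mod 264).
205

gcd(85, 264) = 1, so the inverse exists.
Extended Euclidean algorithm on (264, 85):
264 = 3 × 85 + 9  ⟹  9 = (1)·264 + (-3)·85
85 = 9 × 9 + 4  ⟹  4 = (-9)·264 + (28)·85
9 = 2 × 4 + 1  ⟹  1 = (19)·264 + (-59)·85
So (-59)·85 ≡ 1 (mod 264), i.e. 85^(-1) ≡ -59 ≡ 205 (mod 264).
Check: 85 × 205 = 17425 ≡ 1 (mod 264)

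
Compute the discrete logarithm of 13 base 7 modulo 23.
10

Baby-step giant-step with step n = ⌈√23⌉ = 5.
Baby steps 7^j mod 23 (j:value) for j=0..4: 0:1, 1:7, 2:3, 3:21, 4:9.
Giant-step multiplier: 7^(-5) ≡ 7^(22-5) = 7^17 ≡ 19 (mod 23).
Giant steps γ_i = 13·19^i mod 23: γ_0=13, γ_1=17, γ_2=1 (in table at j=0).
x = i·n + j = 2·5 + 0 = 10.
Check: 7^10 ≡ 13 (mod 23).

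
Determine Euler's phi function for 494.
216

494 = 2 × 13 × 19
φ(n) = n × ∏(1 - 1/p) for each prime p dividing n
φ(494) = 494 × (1 - 1/2) × (1 - 1/13) × (1 - 1/19) = 216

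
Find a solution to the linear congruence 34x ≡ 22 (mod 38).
x ≡ 4 (mod 19)

gcd(34, 38) = 2, which divides 22, so solutions exist.
Divide through by 2: 17x ≡ 11 (mod 19).
Find 17^(-1) mod 19 by the extended Euclidean algorithm:
19 = 1 × 17 + 2  ⟹  2 = (1)·19 + (-1)·17
17 = 8 × 2 + 1  ⟹  1 = (-8)·19 + (9)·17
So (9)·17 ≡ 1 (mod 19), i.e. 17^(-1) ≡ 9 (mod 19).
x ≡ 9 × 11 = 99 ≡ 4 (mod 19).
Check: 34 × 4 = 136 ≡ 22 (mod 38).
x ≡ 4 (mod 19), giving 2 solutions mod 38.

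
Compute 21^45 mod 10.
1

Repeated squaring. Binary of 45 = 101101.
21^1 ≡ 1 (mod 10); 21^2 ≡ 1 (mod 10); 21^4 ≡ 1 (mod 10); 21^8 ≡ 1 (mod 10); 21^16 ≡ 1 (mod 10); 21^32 ≡ 1 (mod 10)
21^45 = 21^1 × 21^4 × 21^8 × 21^32 ≡ 1 (mod 10)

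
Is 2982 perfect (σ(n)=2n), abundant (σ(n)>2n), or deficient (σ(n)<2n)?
abundant

Proper divisors of 2982: sum = 1 + 2 + 3 + 6 + 7 + 14 + 21 + 42 + 71 + 142 + 213 + 426 + 497 + 994 + 1491 = 3930
Since 3930 > 2982, 2982 is abundant.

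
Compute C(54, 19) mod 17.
9

Using Lucas' theorem:
Write n=54 and k=19 in base 17:
n in base 17: [3, 3]
k in base 17: [1, 2]
C(54,19) mod 17 = ∏ C(n_i, k_i) mod 17
Digit binomials (mod 17): C(3,1) = 3; C(3,2) = 3
Product: 3 × 3 = 9 ≡ 9 (mod 17)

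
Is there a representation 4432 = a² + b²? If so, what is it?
36² + 56² (a=36, b=56)

Factorization: 4432 = 2^4 × 277
By Fermat: n is sum of two squares iff every prime p ≡ 3 (mod 4) appears to even power.
All primes ≡ 3 (mod 4) appear to even power.
Search a = 0, 1, 2, … for 4432 - a² a perfect square: first hit at a = 36: 4432 - 1296 = 3136 = 56².
4432 = 36² + 56² = 1296 + 3136 ✓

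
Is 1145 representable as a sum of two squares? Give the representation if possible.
11² + 32² (a=11, b=32)

Factorization: 1145 = 5 × 229
By Fermat: n is sum of two squares iff every prime p ≡ 3 (mod 4) appears to even power.
All primes ≡ 3 (mod 4) appear to even power.
Search a = 0, 1, 2, … for 1145 - a² a perfect square: first hit at a = 11: 1145 - 121 = 1024 = 32².
1145 = 11² + 32² = 121 + 1024 ✓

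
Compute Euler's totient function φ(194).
96

194 = 2 × 97
φ(n) = n × ∏(1 - 1/p) for each prime p dividing n
φ(194) = 194 × (1 - 1/2) × (1 - 1/97) = 96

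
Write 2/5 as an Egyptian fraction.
1/3 + 1/15

Greedy algorithm:
2/5: ceiling(5/2) = 3, use 1/3
1/15: ceiling(15/1) = 15, use 1/15
Result: 2/5 = 1/3 + 1/15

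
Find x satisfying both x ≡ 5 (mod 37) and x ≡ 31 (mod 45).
301

Using Chinese Remainder Theorem:
M = 37 × 45 = 1665
M1 = 45, M2 = 37
y1 = 45^(-1) mod 37 = 14
y2 = 37^(-1) mod 45 = 28
x = (5×45×14 + 31×37×28) mod 1665 = 301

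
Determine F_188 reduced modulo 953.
329

Matrix identity: Q^n = [[F_(n+1), F_n], [F_n, F_(n-1)]] with Q = [[1,1],[1,0]].
n = 188 = 10111100₂. Square-and-multiply, entries mod 953:
Q^1 = [[1,1],[1,0]]
Q^2 = (Q^1)² = [[2,1],[1,1]]
Q^5 = (Q^2)²·Q = [[8,5],[5,3]]
Q^11 = (Q^5)²·Q = [[144,89],[89,55]]
Q^23 = (Q^11)²·Q = [[624,67],[67,557]]
Q^47 = (Q^23)²·Q = [[304,276],[276,28]]
Q^94 = (Q^47)² = [[864,144],[144,720]]
Q^188 = (Q^94)² = [[67,329],[329,691]]
F_188 mod 953 = Q^188[0][1] = 329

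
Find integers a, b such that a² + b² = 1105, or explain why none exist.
4² + 33² (a=4, b=33)

Factorization: 1105 = 5 × 13 × 17
By Fermat: n is sum of two squares iff every prime p ≡ 3 (mod 4) appears to even power.
All primes ≡ 3 (mod 4) appear to even power.
Search a = 0, 1, 2, … for 1105 - a² a perfect square: first hit at a = 4: 1105 - 16 = 1089 = 33².
1105 = 4² + 33² = 16 + 1089 ✓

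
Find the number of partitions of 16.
231

p(n) counts ways to write n as a sum of positive integers (order ignored).
Euler's pentagonal recurrence: p(k) = p(k-1) + p(k-2) - p(k-5) - p(k-7) + p(k-12) + p(k-15) - ... (offsets j(3j∓1)/2, signs ++--, p(0)=1, p(<0)=0).
DP table for k = 0..15: p(0)=1, p(1)=1, p(2)=2, p(3)=3, p(4)=5, p(5)=7, p(6)=11, p(7)=15, p(8)=22, p(9)=30, p(10)=42, p(11)=56, p(12)=77, p(13)=101, p(14)=135, p(15)=176.
Final step: p(16) = p(15) + p(14) - p(11) - p(9) + p(4) + p(1)
= 176 + 135 - 56 - 30 + 5 + 1
= 231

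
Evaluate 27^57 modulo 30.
27

Repeated squaring. Binary of 57 = 111001.
27^1 ≡ 27 (mod 30); 27^2 ≡ 9 (mod 30); 27^4 ≡ 21 (mod 30); 27^8 ≡ 21 (mod 30); 27^16 ≡ 21 (mod 30); 27^32 ≡ 21 (mod 30)
27^57 = 27^1 × 27^8 × 27^16 × 27^32 ≡ 27 (mod 30)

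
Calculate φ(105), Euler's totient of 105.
48

105 = 3 × 5 × 7
φ(n) = n × ∏(1 - 1/p) for each prime p dividing n
φ(105) = 105 × (1 - 1/3) × (1 - 1/5) × (1 - 1/7) = 48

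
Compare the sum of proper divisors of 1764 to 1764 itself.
abundant

Proper divisors of 1764: sum = 1 + 2 + 3 + 4 + 6 + 7 + 9 + 12 + ... + 294 + 441 + 588 + 882 (26 divisors) = 3423
Since 3423 > 1764, 1764 is abundant.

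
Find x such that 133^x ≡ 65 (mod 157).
45

Baby-step giant-step with step n = ⌈√157⌉ = 13.
Baby steps 133^j mod 157 (j:value) for j=0..12: 0:1, 1:133, 2:105, 3:149, 4:35, 5:102, 6:64, 7:34, 8:126, 9:116, 10:42, 11:91, 12:14.
Giant-step multiplier: 133^(-13) ≡ 133^(156-13) = 133^143 ≡ 107 (mod 157).
Giant steps γ_i = 65·107^i mod 157: γ_0=65, γ_1=47, γ_2=5, γ_3=64 (in table at j=6).
x = i·n + j = 3·13 + 6 = 45.
Check: 133^45 ≡ 65 (mod 157).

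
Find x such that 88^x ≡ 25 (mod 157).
110

Baby-step giant-step with step n = ⌈√157⌉ = 13.
Baby steps 88^j mod 157 (j:value) for j=0..12: 0:1, 1:88, 2:51, 3:92, 4:89, 5:139, 6:143, 7:24, 8:71, 9:125, 10:10, 11:95, 12:39.
Giant-step multiplier: 88^(-13) ≡ 88^(156-13) = 88^143 ≡ 107 (mod 157).
Giant steps γ_i = 25·107^i mod 157: γ_0=25, γ_1=6, γ_2=14, γ_3=85, γ_4=146, γ_5=79, γ_6=132, γ_7=151, γ_8=143 (in table at j=6).
x = i·n + j = 8·13 + 6 = 110.
Check: 88^110 ≡ 25 (mod 157).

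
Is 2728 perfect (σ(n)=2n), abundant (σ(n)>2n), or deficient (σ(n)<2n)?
abundant

Proper divisors of 2728: sum = 1 + 2 + 4 + 8 + 11 + 22 + 31 + 44 + 62 + 88 + 124 + 248 + 341 + 682 + 1364 = 3032
Since 3032 > 2728, 2728 is abundant.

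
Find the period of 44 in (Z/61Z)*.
60

61 is prime, so ord(44) divides φ(61) = 60.
Divisors of 60: 1, 2, 3, 4, 5, 6, 10, 12, 15, 20, 30, 60.
Repeated squaring: 44^1 ≡ 44, 44^2 ≡ 45, 44^4 ≡ 12, 44^8 ≡ 22, 44^16 ≡ 57, 44^32 ≡ 16 (mod 61).
Test 44^d mod 61 for each divisor d in increasing order:
44^1 ≡ 44
44^2 ≡ 45
44^3 = 44^2·44^1 ≡ 28
44^4 ≡ 12
44^5 = 44^4·44^1 ≡ 40
44^6 = 44^4·44^2 ≡ 52
44^10 = 44^8·44^2 ≡ 14
44^12 = 44^8·44^4 ≡ 20
44^15 = 44^8·44^4·44^2·44^1 ≡ 11
44^20 = 44^16·44^4 ≡ 13
44^30 = 44^16·44^8·44^4·44^2 ≡ 60
44^60 = 44^32·44^16·44^8·44^4 ≡ 1  ← first divisor giving 1
The order is 60.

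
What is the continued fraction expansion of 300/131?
[2; 3, 2, 4, 4]

Euclidean algorithm steps:
300 = 2 × 131 + 38
131 = 3 × 38 + 17
38 = 2 × 17 + 4
17 = 4 × 4 + 1
4 = 4 × 1 + 0
Continued fraction: [2; 3, 2, 4, 4]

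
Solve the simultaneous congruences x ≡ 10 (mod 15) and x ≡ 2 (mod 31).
250

Using Chinese Remainder Theorem:
M = 15 × 31 = 465
M1 = 31, M2 = 15
y1 = 31^(-1) mod 15 = 1
y2 = 15^(-1) mod 31 = 29
x = (10×31×1 + 2×15×29) mod 465 = 250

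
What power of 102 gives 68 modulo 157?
38

Baby-step giant-step with step n = ⌈√157⌉ = 13.
Baby steps 102^j mod 157 (j:value) for j=0..12: 0:1, 1:102, 2:42, 3:45, 4:37, 5:6, 6:141, 7:95, 8:113, 9:65, 10:36, 11:61, 12:99.
Giant-step multiplier: 102^(-13) ≡ 102^(156-13) = 102^143 ≡ 22 (mod 157).
Giant steps γ_i = 68·22^i mod 157: γ_0=68, γ_1=83, γ_2=99 (in table at j=12).
x = i·n + j = 2·13 + 12 = 38.
Check: 102^38 ≡ 68 (mod 157).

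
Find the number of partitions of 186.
1171432692373

p(n) counts ways to write n as a sum of positive integers (order ignored).
Euler's pentagonal recurrence: p(k) = p(k-1) + p(k-2) - p(k-5) - p(k-7) + p(k-12) + p(k-15) - ... (offsets j(3j∓1)/2, signs ++--, p(0)=1, p(<0)=0).
DP table for k = 0..185: p(0)=1, p(1)=1, p(2)=2, p(3)=3, p(4)=5, p(5)=7, p(6)=11, p(7)=15, p(8)=22, p(9)=30, p(10)=42, p(11)=56, p(12)=77, p(13)=101, p(14)=135, p(15)=176, p(16)=231, p(17)=297, p(18)=385, p(19)=490, p(20)=627, p(21)=792, p(22)=1002, p(23)=1255, p(24)=1575, p(25)=1958, p(26)=2436, p(27)=3010, p(28)=3718, p(29)=4565, p(30)=5604, p(31)=6842, p(32)=8349, p(33)=10143, p(34)=12310, p(35)=14883, p(36)=17977, p(37)=21637, p(38)=26015, p(39)=31185, p(40)=37338, p(41)=44583, p(42)=53174, p(43)=63261, p(44)=75175, p(45)=89134, p(46)=105558, p(47)=124754, p(48)=147273, p(49)=173525, p(50)=204226, p(51)=239943, p(52)=281589, p(53)=329931, p(54)=386155, p(55)=451276, p(56)=526823, p(57)=614154, p(58)=715220, p(59)=831820, p(60)=966467, p(61)=1121505, p(62)=1300156, p(63)=1505499, p(64)=1741630, p(65)=2012558, p(66)=2323520, p(67)=2679689, p(68)=3087735, p(69)=3554345, p(70)=4087968, p(71)=4697205, p(72)=5392783, p(73)=6185689, p(74)=7089500, p(75)=8118264, p(76)=9289091, p(77)=10619863, p(78)=12132164, p(79)=13848650, p(80)=15796476, p(81)=18004327, p(82)=20506255, p(83)=23338469, p(84)=26543660, p(85)=30167357, p(86)=34262962, p(87)=38887673, p(88)=44108109, p(89)=49995925, p(90)=56634173, p(91)=64112359, p(92)=72533807, p(93)=82010177, p(94)=92669720, p(95)=104651419, p(96)=118114304, p(97)=133230930, p(98)=150198136, p(99)=169229875, p(100)=190569292, p(101)=214481126, p(102)=241265379, p(103)=271248950, p(104)=304801365, p(105)=342325709, p(106)=384276336, p(107)=431149389, p(108)=483502844, p(109)=541946240, p(110)=607163746, p(111)=679903203, p(112)=761002156, p(113)=851376628, p(114)=952050665, p(115)=1064144451, p(116)=1188908248, p(117)=1327710076, p(118)=1482074143, p(119)=1653668665, p(120)=1844349560, p(121)=2056148051, p(122)=2291320912, p(123)=2552338241, p(124)=2841940500, p(125)=3163127352, p(126)=3519222692, p(127)=3913864295, p(128)=4351078600, p(129)=4835271870, p(130)=5371315400, p(131)=5964539504, p(132)=6620830889, p(133)=7346629512, p(134)=8149040695, p(135)=9035836076, p(136)=10015581680, p(137)=11097645016, p(138)=12292341831, p(139)=13610949895, p(140)=15065878135, p(141)=16670689208, p(142)=18440293320, p(143)=20390982757, p(144)=22540654445, p(145)=24908858009, p(146)=27517052599, p(147)=30388671978, p(148)=33549419497, p(149)=37027355200, p(150)=40853235313, p(151)=45060624582, p(152)=49686288421, p(153)=54770336324, p(154)=60356673280, p(155)=66493182097, p(156)=73232243759, p(157)=80630964769, p(158)=88751778802, p(159)=97662728555, p(160)=107438159466, p(161)=118159068427, p(162)=129913904637, p(163)=142798995930, p(164)=156919475295, p(165)=172389800255, p(166)=189334822579, p(167)=207890420102, p(168)=228204732751, p(169)=250438925115, p(170)=274768617130, p(171)=301384802048, p(172)=330495499613, p(173)=362326859895, p(174)=397125074750, p(175)=435157697830, p(176)=476715857290, p(177)=522115831195, p(178)=571701605655, p(179)=625846753120, p(180)=684957390936, p(181)=749474411781, p(182)=819876908323, p(183)=896684817527, p(184)=980462880430, p(185)=1071823774337.
Final step: p(186) = p(185) + p(184) - p(181) - p(179) + p(174) + p(171) - p(164) - p(160) + p(151) + p(146) - p(135) - p(129) + p(116) + p(109) - p(94) - p(86) + p(69) + p(60) - p(41) - p(31) + p(10)
= 1071823774337 + 980462880430 - 749474411781 - 625846753120 + 397125074750 + 301384802048 - 156919475295 - 107438159466 + 45060624582 + 27517052599 - 9035836076 - 4835271870 + 1188908248 + 541946240 - 92669720 - 34262962 + 3554345 + 966467 - 44583 - 6842 + 42
= 1171432692373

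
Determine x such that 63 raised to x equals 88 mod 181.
155

Baby-step giant-step with step n = ⌈√181⌉ = 14.
Baby steps 63^j mod 181 (j:value) for j=0..13: 0:1, 1:63, 2:168, 3:86, 4:169, 5:149, 6:156, 7:54, 8:144, 9:22, 10:119, 11:76, 12:82, 13:98.
Giant-step multiplier: 63^(-14) ≡ 63^(180-14) = 63^166 ≡ 172 (mod 181).
Giant steps γ_i = 88·172^i mod 181: γ_0=88, γ_1=113, γ_2=69, γ_3=103, γ_4=159, γ_5=17, γ_6=28, γ_7=110, γ_8=96, γ_9=41, γ_10=174, γ_11=63 (in table at j=1).
x = i·n + j = 11·14 + 1 = 155.
Check: 63^155 ≡ 88 (mod 181).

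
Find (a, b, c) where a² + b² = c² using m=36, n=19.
(935, 1368, 1657)

Euclid's formula: a = m² - n², b = 2mn, c = m² + n²
m = 36, n = 19
a = 36² - 19² = 1296 - 361 = 935
b = 2 × 36 × 19 = 1368
c = 36² + 19² = 1296 + 361 = 1657
Verification: 935² + 1368² = 874225 + 1871424 = 2745649 = 1657² ✓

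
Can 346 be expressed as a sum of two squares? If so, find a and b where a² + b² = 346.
11² + 15² (a=11, b=15)

Factorization: 346 = 2 × 173
By Fermat: n is sum of two squares iff every prime p ≡ 3 (mod 4) appears to even power.
All primes ≡ 3 (mod 4) appear to even power.
Search a = 0, 1, 2, … for 346 - a² a perfect square: first hit at a = 11: 346 - 121 = 225 = 15².
346 = 11² + 15² = 121 + 225 ✓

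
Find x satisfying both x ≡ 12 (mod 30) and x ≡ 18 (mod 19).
132

Using Chinese Remainder Theorem:
M = 30 × 19 = 570
M1 = 19, M2 = 30
y1 = 19^(-1) mod 30 = 19
y2 = 30^(-1) mod 19 = 7
x = (12×19×19 + 18×30×7) mod 570 = 132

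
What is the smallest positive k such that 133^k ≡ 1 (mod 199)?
198

199 is prime, so ord(133) divides φ(199) = 198.
Divisors of 198: 1, 2, 3, 6, 9, 11, 18, 22, 33, 66, 99, 198.
Repeated squaring: 133^1 ≡ 133, 133^2 ≡ 177, 133^4 ≡ 86, 133^8 ≡ 33, 133^16 ≡ 94, 133^32 ≡ 80, 133^64 ≡ 32, 133^128 ≡ 29 (mod 199).
Test 133^d mod 199 for each divisor d in increasing order:
133^1 ≡ 133
133^2 ≡ 177
133^3 = 133^2·133^1 ≡ 59
133^6 = 133^4·133^2 ≡ 98
133^9 = 133^8·133^1 ≡ 11
133^11 = 133^8·133^2·133^1 ≡ 156
133^18 = 133^16·133^2 ≡ 121
133^22 = 133^16·133^4·133^2 ≡ 58
133^33 = 133^32·133^1 ≡ 93
133^66 = 133^64·133^2 ≡ 92
133^99 = 133^64·133^32·133^2·133^1 ≡ 198
133^198 = 133^128·133^64·133^4·133^2 ≡ 1  ← first divisor giving 1
The order is 198.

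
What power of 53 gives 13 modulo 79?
44

Baby-step giant-step with step n = ⌈√79⌉ = 9.
Baby steps 53^j mod 79 (j:value) for j=0..8: 0:1, 1:53, 2:44, 3:41, 4:40, 5:66, 6:22, 7:60, 8:20.
Giant-step multiplier: 53^(-9) ≡ 53^(78-9) = 53^69 ≡ 12 (mod 79).
Giant steps γ_i = 13·12^i mod 79: γ_0=13, γ_1=77, γ_2=55, γ_3=28, γ_4=20 (in table at j=8).
x = i·n + j = 4·9 + 8 = 44.
Check: 53^44 ≡ 13 (mod 79).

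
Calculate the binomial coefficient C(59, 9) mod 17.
0

Using Lucas' theorem:
Write n=59 and k=9 in base 17:
n in base 17: [3, 8]
k in base 17: [0, 9]
C(59,9) mod 17 = ∏ C(n_i, k_i) mod 17
Digit binomials (mod 17): C(3,0) = 1; C(8,9) = 0 (k_i > n_i)
Product: 1 × 0 = 0 ≡ 0 (mod 17)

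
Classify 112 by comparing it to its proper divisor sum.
abundant

Proper divisors of 112: sum = 1 + 2 + 4 + 7 + 8 + 14 + 16 + 28 + 56 = 136
Since 136 > 112, 112 is abundant.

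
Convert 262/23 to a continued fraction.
[11; 2, 1, 1, 4]

Euclidean algorithm steps:
262 = 11 × 23 + 9
23 = 2 × 9 + 5
9 = 1 × 5 + 4
5 = 1 × 4 + 1
4 = 4 × 1 + 0
Continued fraction: [11; 2, 1, 1, 4]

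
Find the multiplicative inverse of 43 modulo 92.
15

gcd(43, 92) = 1, so the inverse exists.
Extended Euclidean algorithm on (92, 43):
92 = 2 × 43 + 6  ⟹  6 = (1)·92 + (-2)·43
43 = 7 × 6 + 1  ⟹  1 = (-7)·92 + (15)·43
So (15)·43 ≡ 1 (mod 92), i.e. 43^(-1) ≡ 15 (mod 92).
Check: 43 × 15 = 645 ≡ 1 (mod 92)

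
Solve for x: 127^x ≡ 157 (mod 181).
11

Baby-step giant-step with step n = ⌈√181⌉ = 14.
Baby steps 127^j mod 181 (j:value) for j=0..13: 0:1, 1:127, 2:20, 3:6, 4:38, 5:120, 6:36, 7:47, 8:177, 9:35, 10:101, 11:157, 12:29, 13:63.
h = 157 is already in the table at j=11, so x = 11.
Check: 127^11 ≡ 157 (mod 181).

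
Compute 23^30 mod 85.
9

Repeated squaring. Binary of 30 = 11110.
23^1 ≡ 23 (mod 85); 23^2 ≡ 19 (mod 85); 23^4 ≡ 21 (mod 85); 23^8 ≡ 16 (mod 85); 23^16 ≡ 1 (mod 85)
23^30 = 23^2 × 23^4 × 23^8 × 23^16 ≡ 9 (mod 85)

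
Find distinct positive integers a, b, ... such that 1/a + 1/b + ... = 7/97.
1/14 + 1/1358

Greedy algorithm:
7/97: ceiling(97/7) = 14, use 1/14
1/1358: ceiling(1358/1) = 1358, use 1/1358
Result: 7/97 = 1/14 + 1/1358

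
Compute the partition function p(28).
3718

p(n) counts ways to write n as a sum of positive integers (order ignored).
Euler's pentagonal recurrence: p(k) = p(k-1) + p(k-2) - p(k-5) - p(k-7) + p(k-12) + p(k-15) - ... (offsets j(3j∓1)/2, signs ++--, p(0)=1, p(<0)=0).
DP table for k = 0..27: p(0)=1, p(1)=1, p(2)=2, p(3)=3, p(4)=5, p(5)=7, p(6)=11, p(7)=15, p(8)=22, p(9)=30, p(10)=42, p(11)=56, p(12)=77, p(13)=101, p(14)=135, p(15)=176, p(16)=231, p(17)=297, p(18)=385, p(19)=490, p(20)=627, p(21)=792, p(22)=1002, p(23)=1255, p(24)=1575, p(25)=1958, p(26)=2436, p(27)=3010.
Final step: p(28) = p(27) + p(26) - p(23) - p(21) + p(16) + p(13) - p(6) - p(2)
= 3010 + 2436 - 1255 - 792 + 231 + 101 - 11 - 2
= 3718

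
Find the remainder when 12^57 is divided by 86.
2

Repeated squaring. Binary of 57 = 111001.
12^1 ≡ 12 (mod 86); 12^2 ≡ 58 (mod 86); 12^4 ≡ 10 (mod 86); 12^8 ≡ 14 (mod 86); 12^16 ≡ 24 (mod 86); 12^32 ≡ 60 (mod 86)
12^57 = 12^1 × 12^8 × 12^16 × 12^32 ≡ 2 (mod 86)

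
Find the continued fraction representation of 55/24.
[2; 3, 2, 3]

Euclidean algorithm steps:
55 = 2 × 24 + 7
24 = 3 × 7 + 3
7 = 2 × 3 + 1
3 = 3 × 1 + 0
Continued fraction: [2; 3, 2, 3]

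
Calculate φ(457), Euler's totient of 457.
456

457 = 457
φ(n) = n × ∏(1 - 1/p) for each prime p dividing n
φ(457) = 457 × (1 - 1/457) = 456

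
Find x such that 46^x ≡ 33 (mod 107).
94

Baby-step giant-step with step n = ⌈√107⌉ = 11.
Baby steps 46^j mod 107 (j:value) for j=0..10: 0:1, 1:46, 2:83, 3:73, 4:41, 5:67, 6:86, 7:104, 8:76, 9:72, 10:102.
Giant-step multiplier: 46^(-11) ≡ 46^(106-11) = 46^95 ≡ 20 (mod 107).
Giant steps γ_i = 33·20^i mod 107: γ_0=33, γ_1=18, γ_2=39, γ_3=31, γ_4=85, γ_5=95, γ_6=81, γ_7=15, γ_8=86 (in table at j=6).
x = i·n + j = 8·11 + 6 = 94.
Check: 46^94 ≡ 33 (mod 107).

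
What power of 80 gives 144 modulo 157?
104

Baby-step giant-step with step n = ⌈√157⌉ = 13.
Baby steps 80^j mod 157 (j:value) for j=0..12: 0:1, 1:80, 2:120, 3:23, 4:113, 5:91, 6:58, 7:87, 8:52, 9:78, 10:117, 11:97, 12:67.
Giant-step multiplier: 80^(-13) ≡ 80^(156-13) = 80^143 ≡ 50 (mod 157).
Giant steps γ_i = 144·50^i mod 157: γ_0=144, γ_1=135, γ_2=156, γ_3=107, γ_4=12, γ_5=129, γ_6=13, γ_7=22, γ_8=1 (in table at j=0).
x = i·n + j = 8·13 + 0 = 104.
Check: 80^104 ≡ 144 (mod 157).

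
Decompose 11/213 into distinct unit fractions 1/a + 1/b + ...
1/20 + 1/609 + 1/864780

Greedy algorithm:
11/213: ceiling(213/11) = 20, use 1/20
7/4260: ceiling(4260/7) = 609, use 1/609
1/864780: ceiling(864780/1) = 864780, use 1/864780
Result: 11/213 = 1/20 + 1/609 + 1/864780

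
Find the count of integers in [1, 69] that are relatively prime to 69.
44

69 = 3 × 23
φ(n) = n × ∏(1 - 1/p) for each prime p dividing n
φ(69) = 69 × (1 - 1/3) × (1 - 1/23) = 44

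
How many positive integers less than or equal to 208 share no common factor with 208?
96

208 = 2^4 × 13
φ(n) = n × ∏(1 - 1/p) for each prime p dividing n
φ(208) = 208 × (1 - 1/2) × (1 - 1/13) = 96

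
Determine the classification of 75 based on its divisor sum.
deficient

Proper divisors of 75: sum = 1 + 3 + 5 + 15 + 25 = 49
Since 49 < 75, 75 is deficient.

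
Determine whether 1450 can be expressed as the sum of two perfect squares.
9² + 37² (a=9, b=37)

Factorization: 1450 = 2 × 5^2 × 29
By Fermat: n is sum of two squares iff every prime p ≡ 3 (mod 4) appears to even power.
All primes ≡ 3 (mod 4) appear to even power.
Search a = 0, 1, 2, … for 1450 - a² a perfect square: first hit at a = 9: 1450 - 81 = 1369 = 37².
1450 = 9² + 37² = 81 + 1369 ✓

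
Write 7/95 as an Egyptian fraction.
1/14 + 1/444 + 1/295260

Greedy algorithm:
7/95: ceiling(95/7) = 14, use 1/14
3/1330: ceiling(1330/3) = 444, use 1/444
1/295260: ceiling(295260/1) = 295260, use 1/295260
Result: 7/95 = 1/14 + 1/444 + 1/295260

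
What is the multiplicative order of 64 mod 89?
11

89 is prime, so ord(64) divides φ(89) = 88.
Divisors of 88: 1, 2, 4, 8, 11, 22, 44, 88.
Repeated squaring: 64^1 ≡ 64, 64^2 ≡ 2, 64^4 ≡ 4, 64^8 ≡ 16, 64^16 ≡ 78, 64^32 ≡ 32, 64^64 ≡ 45 (mod 89).
Test 64^d mod 89 for each divisor d in increasing order:
64^1 ≡ 64
64^2 ≡ 2
64^4 ≡ 4
64^8 ≡ 16
64^11 = 64^8·64^2·64^1 ≡ 1  ← first divisor giving 1
The order is 11.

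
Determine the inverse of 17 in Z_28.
5

gcd(17, 28) = 1, so the inverse exists.
Extended Euclidean algorithm on (28, 17):
28 = 1 × 17 + 11  ⟹  11 = (1)·28 + (-1)·17
17 = 1 × 11 + 6  ⟹  6 = (-1)·28 + (2)·17
11 = 1 × 6 + 5  ⟹  5 = (2)·28 + (-3)·17
6 = 1 × 5 + 1  ⟹  1 = (-3)·28 + (5)·17
So (5)·17 ≡ 1 (mod 28), i.e. 17^(-1) ≡ 5 (mod 28).
Check: 17 × 5 = 85 ≡ 1 (mod 28)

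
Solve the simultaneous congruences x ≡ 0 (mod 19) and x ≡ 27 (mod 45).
342

Using Chinese Remainder Theorem:
M = 19 × 45 = 855
M1 = 45, M2 = 19
y1 = 45^(-1) mod 19 = 11
y2 = 19^(-1) mod 45 = 19
x = (0×45×11 + 27×19×19) mod 855 = 342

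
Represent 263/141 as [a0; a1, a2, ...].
[1; 1, 6, 2, 2, 1, 2]

Euclidean algorithm steps:
263 = 1 × 141 + 122
141 = 1 × 122 + 19
122 = 6 × 19 + 8
19 = 2 × 8 + 3
8 = 2 × 3 + 2
3 = 1 × 2 + 1
2 = 2 × 1 + 0
Continued fraction: [1; 1, 6, 2, 2, 1, 2]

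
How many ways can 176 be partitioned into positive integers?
476715857290

p(n) counts ways to write n as a sum of positive integers (order ignored).
Euler's pentagonal recurrence: p(k) = p(k-1) + p(k-2) - p(k-5) - p(k-7) + p(k-12) + p(k-15) - ... (offsets j(3j∓1)/2, signs ++--, p(0)=1, p(<0)=0).
DP table for k = 0..175: p(0)=1, p(1)=1, p(2)=2, p(3)=3, p(4)=5, p(5)=7, p(6)=11, p(7)=15, p(8)=22, p(9)=30, p(10)=42, p(11)=56, p(12)=77, p(13)=101, p(14)=135, p(15)=176, p(16)=231, p(17)=297, p(18)=385, p(19)=490, p(20)=627, p(21)=792, p(22)=1002, p(23)=1255, p(24)=1575, p(25)=1958, p(26)=2436, p(27)=3010, p(28)=3718, p(29)=4565, p(30)=5604, p(31)=6842, p(32)=8349, p(33)=10143, p(34)=12310, p(35)=14883, p(36)=17977, p(37)=21637, p(38)=26015, p(39)=31185, p(40)=37338, p(41)=44583, p(42)=53174, p(43)=63261, p(44)=75175, p(45)=89134, p(46)=105558, p(47)=124754, p(48)=147273, p(49)=173525, p(50)=204226, p(51)=239943, p(52)=281589, p(53)=329931, p(54)=386155, p(55)=451276, p(56)=526823, p(57)=614154, p(58)=715220, p(59)=831820, p(60)=966467, p(61)=1121505, p(62)=1300156, p(63)=1505499, p(64)=1741630, p(65)=2012558, p(66)=2323520, p(67)=2679689, p(68)=3087735, p(69)=3554345, p(70)=4087968, p(71)=4697205, p(72)=5392783, p(73)=6185689, p(74)=7089500, p(75)=8118264, p(76)=9289091, p(77)=10619863, p(78)=12132164, p(79)=13848650, p(80)=15796476, p(81)=18004327, p(82)=20506255, p(83)=23338469, p(84)=26543660, p(85)=30167357, p(86)=34262962, p(87)=38887673, p(88)=44108109, p(89)=49995925, p(90)=56634173, p(91)=64112359, p(92)=72533807, p(93)=82010177, p(94)=92669720, p(95)=104651419, p(96)=118114304, p(97)=133230930, p(98)=150198136, p(99)=169229875, p(100)=190569292, p(101)=214481126, p(102)=241265379, p(103)=271248950, p(104)=304801365, p(105)=342325709, p(106)=384276336, p(107)=431149389, p(108)=483502844, p(109)=541946240, p(110)=607163746, p(111)=679903203, p(112)=761002156, p(113)=851376628, p(114)=952050665, p(115)=1064144451, p(116)=1188908248, p(117)=1327710076, p(118)=1482074143, p(119)=1653668665, p(120)=1844349560, p(121)=2056148051, p(122)=2291320912, p(123)=2552338241, p(124)=2841940500, p(125)=3163127352, p(126)=3519222692, p(127)=3913864295, p(128)=4351078600, p(129)=4835271870, p(130)=5371315400, p(131)=5964539504, p(132)=6620830889, p(133)=7346629512, p(134)=8149040695, p(135)=9035836076, p(136)=10015581680, p(137)=11097645016, p(138)=12292341831, p(139)=13610949895, p(140)=15065878135, p(141)=16670689208, p(142)=18440293320, p(143)=20390982757, p(144)=22540654445, p(145)=24908858009, p(146)=27517052599, p(147)=30388671978, p(148)=33549419497, p(149)=37027355200, p(150)=40853235313, p(151)=45060624582, p(152)=49686288421, p(153)=54770336324, p(154)=60356673280, p(155)=66493182097, p(156)=73232243759, p(157)=80630964769, p(158)=88751778802, p(159)=97662728555, p(160)=107438159466, p(161)=118159068427, p(162)=129913904637, p(163)=142798995930, p(164)=156919475295, p(165)=172389800255, p(166)=189334822579, p(167)=207890420102, p(168)=228204732751, p(169)=250438925115, p(170)=274768617130, p(171)=301384802048, p(172)=330495499613, p(173)=362326859895, p(174)=397125074750, p(175)=435157697830.
Final step: p(176) = p(175) + p(174) - p(171) - p(169) + p(164) + p(161) - p(154) - p(150) + p(141) + p(136) - p(125) - p(119) + p(106) + p(99) - p(84) - p(76) + p(59) + p(50) - p(31) - p(21) + p(0)
= 435157697830 + 397125074750 - 301384802048 - 250438925115 + 156919475295 + 118159068427 - 60356673280 - 40853235313 + 16670689208 + 10015581680 - 3163127352 - 1653668665 + 384276336 + 169229875 - 26543660 - 9289091 + 831820 + 204226 - 6842 - 792 + 1
= 476715857290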